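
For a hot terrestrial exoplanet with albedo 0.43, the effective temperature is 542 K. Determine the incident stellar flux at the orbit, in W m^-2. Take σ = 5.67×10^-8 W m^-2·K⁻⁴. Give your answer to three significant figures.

34300 W m^-2

From S(1−α)/4 = σT⁴: S = 4σT⁴/(1−α).
σT⁴ = 5.67×10⁻⁸·(542)⁴ = 4893 W m^-2.
So S = 4×4893/(1−0.43) = 34340 W m^-2.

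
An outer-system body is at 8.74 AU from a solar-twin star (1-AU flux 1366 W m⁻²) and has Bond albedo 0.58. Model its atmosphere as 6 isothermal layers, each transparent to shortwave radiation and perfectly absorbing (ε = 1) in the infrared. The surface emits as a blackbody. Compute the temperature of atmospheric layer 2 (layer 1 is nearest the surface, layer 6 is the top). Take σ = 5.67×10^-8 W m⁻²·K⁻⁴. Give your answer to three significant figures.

113 kelvin

Irradiance scales as 1/d², so S = 1366 W m⁻² × (1/8.74)² = 17.88 W m⁻².
OLR = S(1−α)/4 = 1.878 W m⁻²; the top layer radiates at T_e = 75.86 K.
Each opaque layer satisfies 2T_j⁴ = T_{j−1}⁴ + T_{j+1}⁴, giving T_k⁴ = (N+1−k)T_e⁴.
With k = 2: T_2 = (6+1−2)^¼·75.86 K = 113.4 K.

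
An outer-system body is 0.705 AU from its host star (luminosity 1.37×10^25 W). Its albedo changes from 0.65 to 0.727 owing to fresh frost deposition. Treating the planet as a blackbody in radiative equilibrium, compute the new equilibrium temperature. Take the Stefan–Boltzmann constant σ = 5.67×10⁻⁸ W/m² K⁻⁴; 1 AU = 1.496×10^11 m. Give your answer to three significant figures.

104 K

d = 0.705 × 1.496×10^11 m = 1.055×10^11 m.
Flux at the orbit: S = L/(4πd²) = 1.37×10^25/(4π·(1.05×10^11)²) = 98.01 W/m².
With the new albedo, S(1−α₂)/4 = 6.689 W/m², so T₂ = 104.2 K.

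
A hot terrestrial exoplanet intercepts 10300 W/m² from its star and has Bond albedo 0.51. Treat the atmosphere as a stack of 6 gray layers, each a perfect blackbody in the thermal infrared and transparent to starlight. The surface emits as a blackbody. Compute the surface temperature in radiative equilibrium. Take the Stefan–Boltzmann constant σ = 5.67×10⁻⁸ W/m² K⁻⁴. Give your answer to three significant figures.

628 kelvin

OLR = S(1−α)/4 = 1262 W/m²; the top layer radiates at T_e = 386.2 K.
For an N-layer opaque stack, T_s⁴ = (N+1)T_e⁴, hence T_s = (7)^(1/4)×386.2 K = 628.2 K.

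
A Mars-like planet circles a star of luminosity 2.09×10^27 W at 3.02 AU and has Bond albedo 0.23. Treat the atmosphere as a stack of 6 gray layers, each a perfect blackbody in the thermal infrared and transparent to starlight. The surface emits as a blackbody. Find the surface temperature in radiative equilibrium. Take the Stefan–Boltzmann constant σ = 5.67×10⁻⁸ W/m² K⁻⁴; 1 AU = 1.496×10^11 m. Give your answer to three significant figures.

373 K

Orbital distance: d = 3.02 AU = 4.518×10^11 m.
Spreading L over a sphere of radius d: S = 2.09×10^27/(4π·4.52×10^11²) = 814.8 W/m².
The effective emission temperature is T_e = [S(1−α)/(4σ)]^¼ = 229.3 K.
Layer-by-layer balance gives σT_s⁴ = (N+1)σT_e⁴, so T_s = 7^¼·229.3 = 373.0 K.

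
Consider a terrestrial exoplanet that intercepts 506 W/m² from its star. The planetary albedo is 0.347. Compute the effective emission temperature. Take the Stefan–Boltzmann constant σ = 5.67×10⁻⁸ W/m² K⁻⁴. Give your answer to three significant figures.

Averaging over the sphere, the absorbed flux is S(1−α)/4 = 82.60 W/m².
Set σT⁴ = 82.60 → T = (82.60/σ)^(1/4) = 195.4 K.

195 K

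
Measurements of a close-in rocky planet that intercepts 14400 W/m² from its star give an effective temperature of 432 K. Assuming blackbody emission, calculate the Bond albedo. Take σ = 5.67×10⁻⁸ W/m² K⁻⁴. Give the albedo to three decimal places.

From σT⁴ = S(1−α)/4 we invert for α: 1−α = 4σT⁴/S.
σT⁴ = 1975 W/m², so 4σT⁴ = 7899 W/m².
Hence α = 1 − 7899/14400 = 0.4515.

0.451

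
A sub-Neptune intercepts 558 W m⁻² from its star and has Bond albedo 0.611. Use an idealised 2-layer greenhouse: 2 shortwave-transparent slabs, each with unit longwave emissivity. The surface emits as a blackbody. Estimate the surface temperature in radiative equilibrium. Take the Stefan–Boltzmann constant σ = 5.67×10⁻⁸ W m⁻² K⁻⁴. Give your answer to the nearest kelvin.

231 K

Top-of-atmosphere balance: σT_e⁴ = S(1−α)/4 = 54.27 W m⁻² → T_e = 175.9 K.
For an N-layer opaque stack, T_s⁴ = (N+1)T_e⁴, hence T_s = (3)^(1/4)×175.9 K = 231.5 K.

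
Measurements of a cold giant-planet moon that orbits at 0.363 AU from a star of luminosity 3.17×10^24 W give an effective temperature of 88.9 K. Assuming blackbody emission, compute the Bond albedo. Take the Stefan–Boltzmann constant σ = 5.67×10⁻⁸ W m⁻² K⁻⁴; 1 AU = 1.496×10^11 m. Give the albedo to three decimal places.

0.834

Orbital distance: d = 0.363 AU = 5.430×10^10 m.
Flux at the orbit: S = L/(4πd²) = 3.17×10^24/(4π·(5.43×10^10)²) = 85.54 W m⁻².
Rearranging the radiative balance, α = 1 − 4σT⁴/S.
σT⁴ = 3.542 W m⁻², so 4σT⁴ = 14.17 W m⁻².
1−α = 14.17/85.54 = 0.1656, so α = 0.8344.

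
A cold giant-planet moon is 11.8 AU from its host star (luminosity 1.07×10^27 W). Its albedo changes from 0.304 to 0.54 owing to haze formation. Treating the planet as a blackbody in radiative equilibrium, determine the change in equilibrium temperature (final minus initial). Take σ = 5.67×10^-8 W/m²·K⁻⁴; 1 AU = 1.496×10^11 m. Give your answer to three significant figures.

-9.41 K

Orbital distance: d = 11.8 AU = 1.765×10^12 m.
Flux at the orbit: S = L/(4πd²) = 1.07×10^27/(4π·(1.77×10^12)²) = 27.32 W/m².
Initial: T₁ = [S(1−0.304)/(4σ)]^(1/4) = 95.69 K.
After:  T₂ = [27.32·0.46/(4σ)]^(1/4) = 86.28 K.
Change: 86.28 − 95.69 = -9.412 K.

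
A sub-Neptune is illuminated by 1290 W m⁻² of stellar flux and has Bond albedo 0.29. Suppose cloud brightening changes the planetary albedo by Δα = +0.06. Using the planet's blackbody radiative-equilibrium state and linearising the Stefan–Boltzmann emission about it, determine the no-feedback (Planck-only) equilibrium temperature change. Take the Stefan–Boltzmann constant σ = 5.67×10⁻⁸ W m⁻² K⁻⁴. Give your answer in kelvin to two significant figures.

Reference equilibrium: T_e = [S(1−α)/(4σ)]^(1/4) = 252.1 K.
TOA radiative forcing: ΔF = −S·Δα/4 = −1290·(+0.06)/4 = -19.35 W m⁻².
Linearising σT⁴ gives d(σT⁴)/dT = 4σT_e³ = 3.633 W m⁻² per K.
So ΔT₀ = -19.35/3.633 = -5.33 K.

-5.3 K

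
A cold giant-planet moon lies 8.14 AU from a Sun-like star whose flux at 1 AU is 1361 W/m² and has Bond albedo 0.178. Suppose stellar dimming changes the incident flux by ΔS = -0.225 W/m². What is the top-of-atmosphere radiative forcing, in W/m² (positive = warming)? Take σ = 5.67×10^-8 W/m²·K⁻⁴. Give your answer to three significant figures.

By the inverse-square law, S = 1361/8.14² = 20.54 W/m².
ΔF = Δ[S(1−α)]/4 = (1−0.178)·-0.225/4 = -0.04624 W/m².

-0.0462 W/m²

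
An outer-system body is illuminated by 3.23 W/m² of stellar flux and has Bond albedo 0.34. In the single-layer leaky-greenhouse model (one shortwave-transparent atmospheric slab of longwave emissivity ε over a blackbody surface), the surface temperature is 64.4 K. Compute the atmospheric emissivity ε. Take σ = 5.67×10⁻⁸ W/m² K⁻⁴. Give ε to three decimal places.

Effective temperature: T_e = [S(1−α)/(4σ)]^(1/4) = 55.37 K.
T_s⁴ = T_e⁴·2/(2−ε) → ε = 2 − 2(T_e/T_s)⁴ = 2 − 2·(55.37/64.4)⁴ = 0.9071.

0.907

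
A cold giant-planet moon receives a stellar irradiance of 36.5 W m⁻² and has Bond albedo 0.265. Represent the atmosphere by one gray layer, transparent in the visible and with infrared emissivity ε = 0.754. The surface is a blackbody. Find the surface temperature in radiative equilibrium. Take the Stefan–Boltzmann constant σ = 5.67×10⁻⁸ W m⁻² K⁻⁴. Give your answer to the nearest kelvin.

117 K

At the top of the atmosphere, σT_e⁴ = S(1−α)/4 = 6.707 W m⁻², giving T_e = 104.3 K.
For a single slab of emissivity ε, T_s⁴ = 2T_e⁴/(2−ε); thus T_s = 104.3·(1.605)^(1/4) = 117.4 K.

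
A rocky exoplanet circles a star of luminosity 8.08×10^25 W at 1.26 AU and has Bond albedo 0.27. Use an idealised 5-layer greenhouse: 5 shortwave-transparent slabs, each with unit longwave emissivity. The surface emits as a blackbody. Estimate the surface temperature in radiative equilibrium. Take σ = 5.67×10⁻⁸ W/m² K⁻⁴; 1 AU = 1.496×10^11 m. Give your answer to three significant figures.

Orbital distance: d = 1.26 AU = 1.885×10^11 m.
Spreading L over a sphere of radius d: S = 8.08×10^25/(4π·1.88×10^11²) = 181.0 W/m².
OLR = S(1−α)/4 = 33.03 W/m²; the top layer radiates at T_e = 155.4 K.
For an N-layer opaque stack, T_s⁴ = (N+1)T_e⁴, hence T_s = (6)^(1/4)×155.4 K = 243.1 K.

243 kelvin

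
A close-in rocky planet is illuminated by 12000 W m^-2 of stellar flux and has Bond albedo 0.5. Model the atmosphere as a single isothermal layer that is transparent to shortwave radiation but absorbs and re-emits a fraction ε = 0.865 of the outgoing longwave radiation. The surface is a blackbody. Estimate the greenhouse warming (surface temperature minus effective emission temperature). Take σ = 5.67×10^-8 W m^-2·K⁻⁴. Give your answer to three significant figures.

The planet radiates to space at T_e = [S(1−α)/(4σ)]^(1/4) = 403.3 K.
For a single slab of emissivity ε, T_s⁴ = 2T_e⁴/(2−ε); thus T_s = 403.3·(1.762)^(1/4) = 464.7 K.
Greenhouse warming: T_s − T_e = 61.36 K.

61.4 K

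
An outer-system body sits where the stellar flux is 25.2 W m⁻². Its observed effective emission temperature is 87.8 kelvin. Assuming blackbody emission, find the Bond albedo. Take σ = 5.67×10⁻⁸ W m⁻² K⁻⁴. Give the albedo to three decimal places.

Rearranging the radiative balance, α = 1 − 4σT⁴/S.
σT⁴ = 3.369 W m⁻², so 4σT⁴ = 13.48 W m⁻².
1−α = 13.48/25.20 = 0.5348, so α = 0.4652.

0.465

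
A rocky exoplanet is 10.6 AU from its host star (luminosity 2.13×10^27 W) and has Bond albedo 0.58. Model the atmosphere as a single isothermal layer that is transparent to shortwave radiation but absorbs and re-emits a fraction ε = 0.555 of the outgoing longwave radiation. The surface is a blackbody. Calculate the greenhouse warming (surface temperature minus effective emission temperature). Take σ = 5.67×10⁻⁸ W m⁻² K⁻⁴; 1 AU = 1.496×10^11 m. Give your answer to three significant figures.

8.95 kelvin

d = 10.6 × 1.496×10^11 m = 1.586×10^12 m.
Spreading L over a sphere of radius d: S = 2.13×10^27/(4π·1.59×10^12²) = 67.41 W m⁻².
The planet radiates to space at T_e = [S(1−α)/(4σ)]^(1/4) = 105.7 K.
The surface balance (absorbed SW + ε·downward IR = σT_s⁴) with T_a⁴ = T_s⁴/2 reduces to T_s = T_e·[2/(2−ε)]^¼ = 114.6 K.
Greenhouse warming: T_s − T_e = 8.948 K.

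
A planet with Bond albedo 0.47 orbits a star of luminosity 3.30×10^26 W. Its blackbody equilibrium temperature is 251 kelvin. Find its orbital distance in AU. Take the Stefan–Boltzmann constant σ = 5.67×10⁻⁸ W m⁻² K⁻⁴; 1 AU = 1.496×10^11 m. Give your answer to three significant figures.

0.831 AU

Required flux: S = 4σT⁴/(1−α) = 1698 W m⁻².
S = L/(4πd²) → d = √(L/4πS) = √(3.30×10^26/(4π·1698)) = 1.243×10^11 m = 0.8312 AU.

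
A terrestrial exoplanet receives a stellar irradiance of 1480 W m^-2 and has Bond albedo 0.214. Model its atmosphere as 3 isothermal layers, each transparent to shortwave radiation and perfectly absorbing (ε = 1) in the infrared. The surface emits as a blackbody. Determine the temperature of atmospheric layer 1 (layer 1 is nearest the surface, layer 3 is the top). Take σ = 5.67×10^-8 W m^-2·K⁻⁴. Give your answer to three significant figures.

352 K

Top-of-atmosphere balance: σT_e⁴ = S(1−α)/4 = 290.8 W m^-2 → T_e = 267.6 K.
Each opaque layer satisfies 2T_j⁴ = T_{j−1}⁴ + T_{j+1}⁴, giving T_k⁴ = (N+1−k)T_e⁴.
With k = 1: T_1 = (3+1−1)^¼·267.6 K = 352.2 K.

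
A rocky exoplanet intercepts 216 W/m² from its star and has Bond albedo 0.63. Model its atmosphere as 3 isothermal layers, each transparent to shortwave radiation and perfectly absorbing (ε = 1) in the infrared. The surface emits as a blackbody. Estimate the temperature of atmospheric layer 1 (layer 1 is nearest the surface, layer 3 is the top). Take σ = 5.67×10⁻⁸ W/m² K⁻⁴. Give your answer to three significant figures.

OLR = S(1−α)/4 = 19.98 W/m²; the top layer radiates at T_e = 137.0 K.
Each opaque layer satisfies 2T_j⁴ = T_{j−1}⁴ + T_{j+1}⁴, giving T_k⁴ = (N+1−k)T_e⁴.
With k = 1: T_1 = (3+1−1)^¼·137.0 K = 180.3 K.

180 kelvin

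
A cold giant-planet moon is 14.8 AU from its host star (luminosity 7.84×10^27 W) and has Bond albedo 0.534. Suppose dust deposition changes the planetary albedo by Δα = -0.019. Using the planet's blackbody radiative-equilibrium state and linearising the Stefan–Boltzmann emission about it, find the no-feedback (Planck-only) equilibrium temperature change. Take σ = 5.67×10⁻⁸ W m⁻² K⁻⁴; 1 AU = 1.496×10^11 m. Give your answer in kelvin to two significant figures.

1.3 kelvin

d = 14.8 × 1.496×10^11 m = 2.214×10^12 m.
Spreading L over a sphere of radius d: S = 7.84×10^27/(4π·2.21×10^12²) = 127.3 W m⁻².
Reference equilibrium: T_e = [S(1−α)/(4σ)]^(1/4) = 127.2 K.
ΔF = −(S/4)Δα = −(127.3/4)×(-0.019) = 0.6045 W m⁻².
The Planck feedback parameter is 4σT_e³ = 0.4664 W m⁻²/K.
Hence the no-feedback warming is ΔF/(4σT_e³) = 1.30 K.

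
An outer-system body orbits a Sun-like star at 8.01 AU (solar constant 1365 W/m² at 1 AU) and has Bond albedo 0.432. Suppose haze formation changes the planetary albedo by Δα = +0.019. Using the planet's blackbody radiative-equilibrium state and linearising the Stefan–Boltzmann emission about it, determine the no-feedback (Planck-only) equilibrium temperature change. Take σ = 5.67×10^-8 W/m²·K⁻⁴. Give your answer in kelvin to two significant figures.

Flux at the orbit: S = 1365/(8.01)² = 21.27 W/m².
The baseline emission temperature is T_e = 85.44 K.
ΔF = −(S/4)Δα = −(21.27/4)×(+0.019) = -0.1011 W/m².
Planck response: λ_P = 4σT_e³ = 4·5.67×10⁻⁸·(85.44)³ = 0.1414 W/m²/K.
Hence the no-feedback warming is ΔF/(4σT_e³) = -0.714 K.

-0.71 kelvin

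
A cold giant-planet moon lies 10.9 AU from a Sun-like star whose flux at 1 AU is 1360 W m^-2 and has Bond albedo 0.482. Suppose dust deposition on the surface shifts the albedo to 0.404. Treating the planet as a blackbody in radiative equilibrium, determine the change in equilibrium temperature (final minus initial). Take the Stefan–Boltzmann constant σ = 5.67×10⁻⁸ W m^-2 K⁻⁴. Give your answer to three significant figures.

2.55 kelvin

Flux at the orbit: S = 1360/(10.9)² = 11.45 W m^-2.
Initial: T₁ = [S(1−0.482)/(4σ)]^(1/4) = 71.51 K.
With α = 0.404, T₂ = 74.06 K.
ΔT = T₂ − T₁ = 2.552 K.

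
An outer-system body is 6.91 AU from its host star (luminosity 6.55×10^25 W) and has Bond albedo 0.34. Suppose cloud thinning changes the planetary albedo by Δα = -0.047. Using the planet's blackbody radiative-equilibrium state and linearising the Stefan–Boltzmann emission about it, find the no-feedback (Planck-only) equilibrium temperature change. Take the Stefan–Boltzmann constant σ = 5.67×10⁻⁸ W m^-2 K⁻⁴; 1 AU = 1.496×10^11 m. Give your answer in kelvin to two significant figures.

1.1 K

Orbital distance: d = 6.91 AU = 1.034×10^12 m.
Flux at the orbit: S = L/(4πd²) = 6.55×10^25/(4π·(1.03×10^12)²) = 4.878 W m^-2.
Reference equilibrium: T_e = [S(1−α)/(4σ)]^(1/4) = 61.38 K.
TOA radiative forcing: ΔF = −S·Δα/4 = −4.878·(-0.047)/4 = 0.05731 W m^-2.
Planck response: λ_P = 4σT_e³ = 4·5.67×10⁻⁸·(61.38)³ = 0.05245 W m^-2/K.
ΔT₀ = ΔF/λ_P = 0.05731/0.05245 = 1.09 K.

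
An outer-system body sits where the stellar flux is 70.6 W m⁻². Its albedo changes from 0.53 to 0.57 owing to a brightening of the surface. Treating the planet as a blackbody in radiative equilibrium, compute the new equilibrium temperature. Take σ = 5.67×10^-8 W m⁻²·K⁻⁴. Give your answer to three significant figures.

With the new albedo, S(1−α₂)/4 = 7.590 W m⁻², so T₂ = 107.6 K.

108 K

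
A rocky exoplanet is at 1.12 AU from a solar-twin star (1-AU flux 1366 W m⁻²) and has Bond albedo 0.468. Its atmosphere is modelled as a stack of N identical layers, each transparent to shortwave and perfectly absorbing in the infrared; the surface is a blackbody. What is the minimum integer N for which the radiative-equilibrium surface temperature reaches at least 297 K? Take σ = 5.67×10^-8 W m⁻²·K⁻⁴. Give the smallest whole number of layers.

By the inverse-square law, S = 1366/1.12² = 1089 W m⁻².
OLR = S(1−α)/4 = 144.8 W m⁻²; the top layer radiates at T_e = 224.8 K.
Since T_s⁴ = (N+1)T_e⁴, we need N ≥ (T_s/T_e)⁴ − 1 = 2.046.
The minimum whole number is N = 3.

3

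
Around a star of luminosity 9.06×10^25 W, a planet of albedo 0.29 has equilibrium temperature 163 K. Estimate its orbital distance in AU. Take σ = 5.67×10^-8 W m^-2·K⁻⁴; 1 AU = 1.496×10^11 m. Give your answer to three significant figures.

1.20 AU

Required flux: S = 4σT⁴/(1−α) = 225.5 W m^-2.
From L = 4πd²S, d = √(9.06×10^25/(4π·225.5)) = 1.788×10^11 m = 1.195 AU.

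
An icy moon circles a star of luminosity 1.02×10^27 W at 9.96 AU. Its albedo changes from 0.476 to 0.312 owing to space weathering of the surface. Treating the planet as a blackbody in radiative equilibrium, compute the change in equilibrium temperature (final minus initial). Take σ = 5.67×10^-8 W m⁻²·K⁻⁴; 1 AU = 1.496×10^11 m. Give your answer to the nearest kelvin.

d = 9.96 × 1.496×10^11 m = 1.490×10^12 m.
Spreading L over a sphere of radius d: S = 1.02×10^27/(4π·1.49×10^12²) = 36.56 W m⁻².
Before: T₁ = [36.56·0.524/(4σ)]^(1/4) = 95.87 K.
With α = 0.312, T₂ = 102.6 K.
Change: 102.6 − 95.87 = 6.753 K.

7 kelvin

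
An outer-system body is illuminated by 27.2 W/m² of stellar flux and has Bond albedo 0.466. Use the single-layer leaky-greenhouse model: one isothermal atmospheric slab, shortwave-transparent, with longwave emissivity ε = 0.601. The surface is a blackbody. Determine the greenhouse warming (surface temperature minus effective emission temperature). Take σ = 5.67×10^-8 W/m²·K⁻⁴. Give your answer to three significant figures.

The planet radiates to space at T_e = [S(1−α)/(4σ)]^(1/4) = 89.46 K.
For a single slab of emissivity ε, T_s⁴ = 2T_e⁴/(2−ε); thus T_s = 89.46·(1.43)^(1/4) = 97.82 K.
T_s − T_e = 97.82 − 89.46 = 8.361 K.

8.36 kelvin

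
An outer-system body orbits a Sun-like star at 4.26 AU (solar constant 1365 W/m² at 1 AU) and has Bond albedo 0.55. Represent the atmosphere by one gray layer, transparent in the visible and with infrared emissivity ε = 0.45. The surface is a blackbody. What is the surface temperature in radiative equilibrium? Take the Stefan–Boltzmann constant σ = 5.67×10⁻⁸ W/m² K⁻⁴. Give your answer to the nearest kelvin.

Irradiance scales as 1/d², so S = 1365 W/m² × (1/4.26)² = 75.22 W/m².
Effective emission temperature (TOA balance): σT_e⁴ = S(1−α)/4 = 8.462 W/m² → T_e = 110.5 K.
The surface balance (absorbed SW + ε·downward IR = σT_s⁴) with T_a⁴ = T_s⁴/2 reduces to T_s = T_e·[2/(2−ε)]^¼ = 117.8 K.

118 K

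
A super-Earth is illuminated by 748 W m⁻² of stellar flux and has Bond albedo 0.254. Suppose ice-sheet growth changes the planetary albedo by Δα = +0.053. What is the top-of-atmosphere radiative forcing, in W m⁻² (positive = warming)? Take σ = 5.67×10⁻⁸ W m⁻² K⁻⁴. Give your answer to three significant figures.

-9.91 W m⁻²

The change in absorbed flux is Δ[S(1−α)/4] = −SΔα/4 = -9.911 W m⁻².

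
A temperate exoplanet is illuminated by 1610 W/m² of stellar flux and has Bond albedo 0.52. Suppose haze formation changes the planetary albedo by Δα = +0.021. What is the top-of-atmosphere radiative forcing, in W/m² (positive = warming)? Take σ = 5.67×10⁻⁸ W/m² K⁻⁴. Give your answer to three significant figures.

ΔF = −(S/4)Δα = −(1610/4)×(+0.021) = -8.453 W/m².

-8.45 W/m²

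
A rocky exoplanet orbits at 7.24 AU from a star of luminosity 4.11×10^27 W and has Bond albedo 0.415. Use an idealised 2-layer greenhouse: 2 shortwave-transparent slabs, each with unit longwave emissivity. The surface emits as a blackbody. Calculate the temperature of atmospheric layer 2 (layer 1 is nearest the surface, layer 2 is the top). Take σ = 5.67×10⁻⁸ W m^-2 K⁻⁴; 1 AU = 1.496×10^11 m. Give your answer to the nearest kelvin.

Orbital distance: d = 7.24 AU = 1.083×10^12 m.
Flux at the orbit: S = L/(4πd²) = 4.11×10^27/(4π·(1.08×10^12)²) = 278.8 W m^-2.
Top-of-atmosphere balance: σT_e⁴ = S(1−α)/4 = 40.77 W m^-2 → T_e = 163.8 K.
Each opaque layer satisfies 2T_j⁴ = T_{j−1}⁴ + T_{j+1}⁴, giving T_k⁴ = (N+1−k)T_e⁴.
T_2 = (1)^(1/4)·163.8 = 163.8 K.

164 K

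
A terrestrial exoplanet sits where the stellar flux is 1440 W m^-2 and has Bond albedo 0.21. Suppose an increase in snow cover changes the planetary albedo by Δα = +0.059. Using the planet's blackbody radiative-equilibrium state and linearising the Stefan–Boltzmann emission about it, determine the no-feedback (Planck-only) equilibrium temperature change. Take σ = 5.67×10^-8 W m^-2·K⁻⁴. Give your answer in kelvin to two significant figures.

-5.0 kelvin

Reference equilibrium: T_e = [S(1−α)/(4σ)]^(1/4) = 266.1 K.
TOA radiative forcing: ΔF = −S·Δα/4 = −1440·(+0.059)/4 = -21.24 W m^-2.
Linearising σT⁴ gives d(σT⁴)/dT = 4σT_e³ = 4.275 W m^-2 per K.
So ΔT₀ = -21.24/4.275 = -4.97 K.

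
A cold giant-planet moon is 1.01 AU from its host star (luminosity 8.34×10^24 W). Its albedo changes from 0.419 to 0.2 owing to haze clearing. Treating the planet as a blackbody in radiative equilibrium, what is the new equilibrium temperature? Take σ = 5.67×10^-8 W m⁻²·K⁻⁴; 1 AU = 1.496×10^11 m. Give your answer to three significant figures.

101 K

d = 1.01 × 1.496×10^11 m = 1.511×10^11 m.
S = L/(4πd²) = 29.07 W m⁻².
New equilibrium: T₂ = [(1−0.2)·29.07/(4σ)]^(1/4) = 100.6 K.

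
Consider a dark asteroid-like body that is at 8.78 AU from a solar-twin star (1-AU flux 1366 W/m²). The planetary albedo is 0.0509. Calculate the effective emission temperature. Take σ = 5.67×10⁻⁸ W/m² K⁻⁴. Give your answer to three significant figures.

By the inverse-square law, S = 1366/8.78² = 17.72 W/m².
The planet absorbs (1−α)S over its disc πR² and re-emits over 4πR², so the mean absorbed flux is (1−0.0509)·17.72/4 = 4.204 W/m².
Set σT⁴ = 4.204 → T = (4.204/σ)^(1/4) = 92.80 K.

92.8 K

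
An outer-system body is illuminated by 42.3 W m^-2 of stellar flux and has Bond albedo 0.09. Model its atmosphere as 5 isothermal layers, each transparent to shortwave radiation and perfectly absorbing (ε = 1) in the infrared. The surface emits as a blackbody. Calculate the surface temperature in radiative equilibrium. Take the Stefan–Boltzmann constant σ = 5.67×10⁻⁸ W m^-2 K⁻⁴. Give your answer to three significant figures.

179 K

Top-of-atmosphere balance: σT_e⁴ = S(1−α)/4 = 9.623 W m^-2 → T_e = 114.1 K.
With N = 5 opaque layers, T_s = (N+1)^(1/4)·T_e = 6^(1/4)·114.1 = 178.6 K.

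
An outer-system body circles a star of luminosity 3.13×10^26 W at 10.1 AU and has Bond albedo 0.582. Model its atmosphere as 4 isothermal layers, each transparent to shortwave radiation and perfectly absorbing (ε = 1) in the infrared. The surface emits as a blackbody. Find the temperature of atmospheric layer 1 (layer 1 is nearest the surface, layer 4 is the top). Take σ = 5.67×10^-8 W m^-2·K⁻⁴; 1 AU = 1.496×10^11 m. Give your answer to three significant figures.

94.7 K

Orbital distance: d = 10.1 AU = 1.511×10^12 m.
S = L/(4πd²) = 10.91 W m^-2.
Top-of-atmosphere balance: σT_e⁴ = S(1−α)/4 = 1.140 W m^-2 → T_e = 66.96 K.
In the N-layer model, layer k (counted from the surface) has T_k = (N+1−k)^(1/4)·T_e.
With k = 1: T_1 = (4+1−1)^¼·66.96 K = 94.70 K.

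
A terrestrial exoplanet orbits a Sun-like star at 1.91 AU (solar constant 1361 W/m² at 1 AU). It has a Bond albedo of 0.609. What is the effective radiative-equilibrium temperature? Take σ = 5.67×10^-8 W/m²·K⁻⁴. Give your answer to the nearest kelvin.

Flux at the orbit: S = 1361/(1.91)² = 373.1 W/m².
Averaging over the sphere, the absorbed flux is S(1−α)/4 = 36.47 W/m².
Balancing against σT⁴: T = (36.47/5.67×10⁻⁸)^(1/4) = 159.3 K.

159 kelvin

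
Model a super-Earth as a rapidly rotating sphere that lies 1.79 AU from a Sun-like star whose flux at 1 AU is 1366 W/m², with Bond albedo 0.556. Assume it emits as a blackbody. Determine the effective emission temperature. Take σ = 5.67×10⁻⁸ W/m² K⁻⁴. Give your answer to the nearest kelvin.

170 K

By the inverse-square law, S = 1366/1.79² = 426.3 W/m².
The planet absorbs (1−α)S over its disc πR² and re-emits over 4πR², so the mean absorbed flux is (1−0.556)·426.3/4 = 47.32 W/m².
In equilibrium σT⁴ equals this, so T = 170.0 K.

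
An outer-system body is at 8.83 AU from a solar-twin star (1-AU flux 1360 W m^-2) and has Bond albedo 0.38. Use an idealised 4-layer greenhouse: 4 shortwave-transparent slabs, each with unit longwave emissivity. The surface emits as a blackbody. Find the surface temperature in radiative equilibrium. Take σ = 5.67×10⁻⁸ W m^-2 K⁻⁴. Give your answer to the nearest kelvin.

By the inverse-square law, S = 1360/8.83² = 17.44 W m^-2.
OLR = S(1−α)/4 = 2.704 W m^-2; the top layer radiates at T_e = 83.10 K.
Layer-by-layer balance gives σT_s⁴ = (N+1)σT_e⁴, so T_s = 5^¼·83.10 = 124.3 K.

124 kelvin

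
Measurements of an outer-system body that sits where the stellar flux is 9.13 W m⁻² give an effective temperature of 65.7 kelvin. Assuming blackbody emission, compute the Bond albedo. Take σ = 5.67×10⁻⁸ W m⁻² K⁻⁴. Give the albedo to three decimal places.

0.537

From σT⁴ = S(1−α)/4 we invert for α: 1−α = 4σT⁴/S.
σT⁴ = 1.056 W m⁻², so 4σT⁴ = 4.226 W m⁻².
Hence α = 1 − 4.226/9.130 = 0.5372.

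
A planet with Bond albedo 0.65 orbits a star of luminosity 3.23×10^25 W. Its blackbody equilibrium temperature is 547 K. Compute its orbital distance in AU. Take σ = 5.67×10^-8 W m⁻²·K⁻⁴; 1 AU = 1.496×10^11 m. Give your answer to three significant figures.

Energy balance gives S = 4σT⁴/(1−α) = 58010 W m⁻².
Then d = [L/(4πS)]^(1/2) = 6.656×10^9 m, i.e. 0.04449 AU.

0.0445 AU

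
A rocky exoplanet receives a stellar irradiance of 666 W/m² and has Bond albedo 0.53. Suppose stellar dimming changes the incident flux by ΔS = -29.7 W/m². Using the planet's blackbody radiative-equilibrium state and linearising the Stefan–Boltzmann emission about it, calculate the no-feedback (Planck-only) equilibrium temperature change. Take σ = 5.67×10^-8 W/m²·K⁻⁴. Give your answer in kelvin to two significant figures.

-2.1 kelvin

Unperturbed T_e = [666.0·(1−0.53)/(4σ)]^¼ = 192.7 K.
Only a fraction (1−α) is absorbed and it's spread over 4πR², so ΔF = (1−α)ΔS/4 = -3.490 W/m².
Planck response: λ_P = 4σT_e³ = 4·5.67×10⁻⁸·(192.7)³ = 1.624 W/m²/K.
Hence the no-feedback warming is ΔF/(4σT_e³) = -2.15 K.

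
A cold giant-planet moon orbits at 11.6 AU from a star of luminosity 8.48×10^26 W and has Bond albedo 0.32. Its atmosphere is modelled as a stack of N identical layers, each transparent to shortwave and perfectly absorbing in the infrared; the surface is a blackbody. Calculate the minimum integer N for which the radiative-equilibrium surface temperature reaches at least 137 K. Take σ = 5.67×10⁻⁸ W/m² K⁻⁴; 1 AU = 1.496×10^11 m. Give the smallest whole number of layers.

Orbital distance: d = 11.6 AU = 1.735×10^12 m.
S = L/(4πd²) = 22.41 W/m².
OLR = S(1−α)/4 = 3.809 W/m²; the top layer radiates at T_e = 90.54 K.
Since T_s⁴ = (N+1)T_e⁴, we need N ≥ (T_s/T_e)⁴ − 1 = 4.243.
Rounding up, N = 5.

5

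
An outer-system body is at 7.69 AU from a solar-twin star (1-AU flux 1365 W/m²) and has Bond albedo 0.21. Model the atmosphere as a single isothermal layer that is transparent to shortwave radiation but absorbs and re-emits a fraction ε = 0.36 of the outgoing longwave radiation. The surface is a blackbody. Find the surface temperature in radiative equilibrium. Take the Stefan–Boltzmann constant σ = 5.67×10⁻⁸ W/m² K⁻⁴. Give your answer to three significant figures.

99.5 K

Irradiance scales as 1/d², so S = 1365 W/m² × (1/7.69)² = 23.08 W/m².
Effective emission temperature (TOA balance): σT_e⁴ = S(1−α)/4 = 4.559 W/m² → T_e = 94.69 K.
For a single slab of emissivity ε, T_s⁴ = 2T_e⁴/(2−ε); thus T_s = 94.69·(1.22)^(1/4) = 99.51 K.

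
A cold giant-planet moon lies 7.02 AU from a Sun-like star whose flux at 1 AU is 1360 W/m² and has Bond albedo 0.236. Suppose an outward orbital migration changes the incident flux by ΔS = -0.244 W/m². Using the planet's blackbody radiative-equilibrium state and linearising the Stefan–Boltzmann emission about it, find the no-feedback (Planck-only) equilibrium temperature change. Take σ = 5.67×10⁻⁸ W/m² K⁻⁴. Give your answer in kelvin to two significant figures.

By the inverse-square law, S = 1360/7.02² = 27.60 W/m².
Reference equilibrium: T_e = [S(1−α)/(4σ)]^(1/4) = 98.19 K.
Only a fraction (1−α) is absorbed and it's spread over 4πR², so ΔF = (1−α)ΔS/4 = -0.04660 W/m².
Planck response: λ_P = 4σT_e³ = 4·5.67×10⁻⁸·(98.19)³ = 0.2147 W/m²/K.
ΔT₀ = ΔF/λ_P = -0.04660/0.2147 = -0.217 K.

-0.22 K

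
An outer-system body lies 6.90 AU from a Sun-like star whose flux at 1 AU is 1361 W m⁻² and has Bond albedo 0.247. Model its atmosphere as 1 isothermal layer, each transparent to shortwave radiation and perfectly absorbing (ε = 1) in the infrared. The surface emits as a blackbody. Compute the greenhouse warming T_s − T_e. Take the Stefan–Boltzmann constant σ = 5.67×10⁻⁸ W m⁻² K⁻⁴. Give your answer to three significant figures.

Irradiance scales as 1/d², so S = 1361 W m⁻² × (1/6.90)² = 28.59 W m⁻².
Top-of-atmosphere balance: σT_e⁴ = S(1−α)/4 = 5.381 W m⁻² → T_e = 98.70 K.
T_s = (N+1)^(1/4)·T_e = 117.4 K.
Warming: T_s − T_e = 18.68 K.

18.7 K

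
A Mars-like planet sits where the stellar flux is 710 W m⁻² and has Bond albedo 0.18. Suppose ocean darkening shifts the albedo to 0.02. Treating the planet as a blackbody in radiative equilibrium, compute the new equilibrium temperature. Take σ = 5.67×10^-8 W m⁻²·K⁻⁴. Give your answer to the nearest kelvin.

235 kelvin

New equilibrium: T₂ = [(1−0.02)·710.0/(4σ)]^(1/4) = 235.3 K.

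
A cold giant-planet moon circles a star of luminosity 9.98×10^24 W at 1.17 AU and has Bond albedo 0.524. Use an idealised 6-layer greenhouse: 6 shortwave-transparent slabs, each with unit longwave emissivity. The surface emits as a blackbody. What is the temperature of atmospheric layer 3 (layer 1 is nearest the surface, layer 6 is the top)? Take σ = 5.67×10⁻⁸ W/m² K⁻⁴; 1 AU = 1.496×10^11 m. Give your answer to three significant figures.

d = 1.17 × 1.496×10^11 m = 1.750×10^11 m.
S = L/(4πd²) = 25.92 W/m².
OLR = S(1−α)/4 = 3.085 W/m²; the top layer radiates at T_e = 85.88 K.
In the N-layer model, layer k (counted from the surface) has T_k = (N+1−k)^(1/4)·T_e.
With k = 3: T_3 = (6+1−3)^¼·85.88 K = 121.5 K.

121 K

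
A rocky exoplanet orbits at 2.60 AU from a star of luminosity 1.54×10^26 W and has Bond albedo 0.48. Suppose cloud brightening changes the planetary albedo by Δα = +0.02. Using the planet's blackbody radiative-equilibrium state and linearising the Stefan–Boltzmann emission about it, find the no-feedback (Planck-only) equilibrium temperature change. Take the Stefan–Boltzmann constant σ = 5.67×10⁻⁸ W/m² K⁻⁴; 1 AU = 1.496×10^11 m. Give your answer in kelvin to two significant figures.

d = 2.60 × 1.496×10^11 m = 3.890×10^11 m.
Spreading L over a sphere of radius d: S = 1.54×10^26/(4π·3.89×10^11²) = 81.00 W/m².
The baseline emission temperature is T_e = 116.7 K.
ΔF = −(S/4)Δα = −(81.00/4)×(+0.02) = -0.4050 W/m².
Linearising σT⁴ gives d(σT⁴)/dT = 4σT_e³ = 0.3608 W/m² per K.
ΔT₀ = ΔF/λ_P = -0.4050/0.3608 = -1.12 K.

-1.1 kelvin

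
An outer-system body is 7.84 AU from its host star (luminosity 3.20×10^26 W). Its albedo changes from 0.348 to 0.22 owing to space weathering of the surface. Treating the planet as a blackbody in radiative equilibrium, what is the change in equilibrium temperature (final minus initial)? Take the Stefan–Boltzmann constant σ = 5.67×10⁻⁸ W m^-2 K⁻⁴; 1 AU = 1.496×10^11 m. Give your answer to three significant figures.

3.91 kelvin

d = 7.84 × 1.496×10^11 m = 1.173×10^12 m.
Flux at the orbit: S = L/(4πd²) = 3.20×10^26/(4π·(1.17×10^12)²) = 18.51 W m^-2.
Before: T₁ = [18.51·0.652/(4σ)]^(1/4) = 85.41 K.
With α = 0.22, T₂ = 89.33 K.
Change: 89.33 − 85.41 = 3.915 K.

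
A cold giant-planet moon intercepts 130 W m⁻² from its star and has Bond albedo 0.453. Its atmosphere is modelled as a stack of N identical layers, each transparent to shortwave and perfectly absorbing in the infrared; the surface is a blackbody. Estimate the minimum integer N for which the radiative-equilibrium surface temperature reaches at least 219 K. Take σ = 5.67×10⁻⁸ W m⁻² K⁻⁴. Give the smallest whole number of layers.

7

Top-of-atmosphere balance: σT_e⁴ = S(1−α)/4 = 17.78 W m⁻² → T_e = 133.1 K.
Since T_s⁴ = (N+1)T_e⁴, we need N ≥ (T_s/T_e)⁴ − 1 = 6.336.
Rounding up, N = 7.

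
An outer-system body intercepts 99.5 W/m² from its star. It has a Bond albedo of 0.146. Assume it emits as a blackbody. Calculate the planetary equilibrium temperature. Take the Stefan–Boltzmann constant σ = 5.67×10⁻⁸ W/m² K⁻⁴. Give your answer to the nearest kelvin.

Absorbed flux (global mean): S(1−α)/4 = 99.50·0.854/4 = 21.24 W/m².
In equilibrium σT⁴ equals this, so T = 139.1 K.

139 K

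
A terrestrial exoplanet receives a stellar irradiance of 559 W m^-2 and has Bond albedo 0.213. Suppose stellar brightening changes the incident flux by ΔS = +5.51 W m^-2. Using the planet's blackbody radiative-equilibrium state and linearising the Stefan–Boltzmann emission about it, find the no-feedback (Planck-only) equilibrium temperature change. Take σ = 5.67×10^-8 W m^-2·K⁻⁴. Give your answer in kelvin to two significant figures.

The baseline emission temperature is T_e = 209.9 K.
Only a fraction (1−α) is absorbed and it's spread over 4πR², so ΔF = (1−α)ΔS/4 = 1.084 W m^-2.
Planck response: λ_P = 4σT_e³ = 4·5.67×10⁻⁸·(209.9)³ = 2.096 W m^-2/K.
ΔT₀ = ΔF/λ_P = 1.084/2.096 = 0.517 K.

0.52 K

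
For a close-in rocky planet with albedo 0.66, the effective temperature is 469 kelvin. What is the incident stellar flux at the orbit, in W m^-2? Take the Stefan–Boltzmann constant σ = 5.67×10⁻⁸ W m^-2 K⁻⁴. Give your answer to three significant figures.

32300 W m^-2

From S(1−α)/4 = σT⁴: S = 4σT⁴/(1−α).
σT⁴ = 5.67×10⁻⁸·(469)⁴ = 2743 W m^-2.
S = 4·2743/0.34 = 32270 W m^-2.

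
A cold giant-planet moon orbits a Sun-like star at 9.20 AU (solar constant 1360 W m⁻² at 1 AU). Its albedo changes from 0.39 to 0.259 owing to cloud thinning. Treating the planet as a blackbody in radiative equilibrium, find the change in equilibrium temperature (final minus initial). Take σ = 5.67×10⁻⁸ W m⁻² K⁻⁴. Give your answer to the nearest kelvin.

4 K

Flux at the orbit: S = 1360/(9.20)² = 16.07 W m⁻².
With α = 0.39, T₁ = 81.08 K.
With α = 0.259, T₂ = 85.12 K.
Change: 85.12 − 81.08 = 4.041 K.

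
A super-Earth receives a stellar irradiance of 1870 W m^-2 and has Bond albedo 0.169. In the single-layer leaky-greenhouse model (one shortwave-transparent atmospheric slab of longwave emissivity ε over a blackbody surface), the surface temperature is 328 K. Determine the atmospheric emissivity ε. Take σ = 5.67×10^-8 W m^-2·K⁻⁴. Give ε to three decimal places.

0.816

TOA balance gives T_e = 287.7 K.
Inverting T_s⁴ = 2T_e⁴/(2−ε): (T_e/T_s)⁴ = 0.5920, so ε = 2(1 − 0.5920) = 0.8160.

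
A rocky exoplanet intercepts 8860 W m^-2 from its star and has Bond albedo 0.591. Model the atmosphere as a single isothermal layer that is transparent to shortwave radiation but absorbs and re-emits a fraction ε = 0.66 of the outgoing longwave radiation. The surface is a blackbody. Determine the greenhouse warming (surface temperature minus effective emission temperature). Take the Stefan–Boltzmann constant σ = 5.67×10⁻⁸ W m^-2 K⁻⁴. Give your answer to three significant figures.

37.4 K

Effective emission temperature (TOA balance): σT_e⁴ = S(1−α)/4 = 905.9 W m^-2 → T_e = 355.5 K.
Surface balance with a leaky layer gives σT_s⁴ = σT_e⁴·2/(2−ε), so T_s = T_e·[2/(2−0.66)]^(1/4) = 393.0 K.
T_s − T_e = 393.0 − 355.5 = 37.44 K.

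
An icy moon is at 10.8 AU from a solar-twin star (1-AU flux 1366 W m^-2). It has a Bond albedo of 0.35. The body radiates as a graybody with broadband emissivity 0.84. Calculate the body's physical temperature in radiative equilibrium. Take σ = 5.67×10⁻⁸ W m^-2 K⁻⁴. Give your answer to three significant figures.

Irradiance scales as 1/d², so S = 1366 W m^-2 × (1/10.8)² = 11.71 W m^-2.
Averaging over the sphere, the absorbed flux is S(1−α)/4 = 1.903 W m^-2.
Equating to εσT⁴ with ε = 0.84: T = (1.903/0.84σ)^(1/4) = 79.51 K.

79.5 K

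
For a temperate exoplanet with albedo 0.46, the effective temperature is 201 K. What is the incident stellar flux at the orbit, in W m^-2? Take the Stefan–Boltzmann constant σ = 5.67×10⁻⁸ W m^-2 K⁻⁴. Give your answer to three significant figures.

From S(1−α)/4 = σT⁴: S = 4σT⁴/(1−α).
σT⁴ = 5.67×10⁻⁸·(201)⁴ = 92.55 W m^-2.
S = 4·92.55/0.54 = 685.5 W m^-2.

686 W m^-2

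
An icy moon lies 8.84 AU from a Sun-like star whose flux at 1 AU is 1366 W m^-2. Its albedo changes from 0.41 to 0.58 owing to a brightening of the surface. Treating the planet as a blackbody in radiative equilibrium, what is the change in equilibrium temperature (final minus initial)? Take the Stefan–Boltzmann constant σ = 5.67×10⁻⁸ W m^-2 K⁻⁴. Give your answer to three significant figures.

-6.69 K

Irradiance scales as 1/d², so S = 1366 W m^-2 × (1/8.84)² = 17.48 W m^-2.
Before: T₁ = [17.48·0.59/(4σ)]^(1/4) = 82.12 K.
After:  T₂ = [17.48·0.42/(4σ)]^(1/4) = 75.43 K.
Change: 75.43 − 82.12 = -6.689 K.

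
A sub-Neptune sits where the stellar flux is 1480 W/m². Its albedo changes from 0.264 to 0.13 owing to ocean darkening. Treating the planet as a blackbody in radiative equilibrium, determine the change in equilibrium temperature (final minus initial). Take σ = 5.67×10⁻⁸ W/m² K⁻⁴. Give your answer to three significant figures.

Before: T₁ = [1480·0.736/(4σ)]^(1/4) = 263.3 K.
Final:   T₂ = [S(1−0.13)/(4σ)]^(1/4) = 274.5 K.
Change: 274.5 − 263.3 = 11.24 K.

11.2 kelvin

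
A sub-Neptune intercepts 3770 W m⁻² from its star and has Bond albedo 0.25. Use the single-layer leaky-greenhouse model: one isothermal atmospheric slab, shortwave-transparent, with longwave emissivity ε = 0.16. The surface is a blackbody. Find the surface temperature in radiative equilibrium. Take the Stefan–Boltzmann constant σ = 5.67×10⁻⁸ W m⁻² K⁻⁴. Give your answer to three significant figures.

341 kelvin

The planet radiates to space at T_e = [S(1−α)/(4σ)]^(1/4) = 334.1 K.
Surface balance with a leaky layer gives σT_s⁴ = σT_e⁴·2/(2−ε), so T_s = T_e·[2/(2−0.16)]^(1/4) = 341.2 K.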